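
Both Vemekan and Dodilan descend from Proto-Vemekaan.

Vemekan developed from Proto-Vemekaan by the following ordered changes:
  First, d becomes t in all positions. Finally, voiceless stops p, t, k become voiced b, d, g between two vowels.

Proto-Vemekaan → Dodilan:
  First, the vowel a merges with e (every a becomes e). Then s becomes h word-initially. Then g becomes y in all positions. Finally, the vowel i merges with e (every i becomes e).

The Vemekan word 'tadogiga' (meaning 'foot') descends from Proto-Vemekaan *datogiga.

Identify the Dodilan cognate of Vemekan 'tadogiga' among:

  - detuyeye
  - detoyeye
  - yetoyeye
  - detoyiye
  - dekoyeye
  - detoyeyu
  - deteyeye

Dodilan: start from *datogiga.
  rule 1 (vowel merger): datogiga → detogige
  rule 2: no change — detogige
  rule 3 (unconditioned shift): detogige → detoyiye
  rule 4 (vowel merger): detoyiye → detoyeye
  ⇒ Dodilan detoyeye
The other candidates each miss or misapply at least one Dodilan change.

detoyeye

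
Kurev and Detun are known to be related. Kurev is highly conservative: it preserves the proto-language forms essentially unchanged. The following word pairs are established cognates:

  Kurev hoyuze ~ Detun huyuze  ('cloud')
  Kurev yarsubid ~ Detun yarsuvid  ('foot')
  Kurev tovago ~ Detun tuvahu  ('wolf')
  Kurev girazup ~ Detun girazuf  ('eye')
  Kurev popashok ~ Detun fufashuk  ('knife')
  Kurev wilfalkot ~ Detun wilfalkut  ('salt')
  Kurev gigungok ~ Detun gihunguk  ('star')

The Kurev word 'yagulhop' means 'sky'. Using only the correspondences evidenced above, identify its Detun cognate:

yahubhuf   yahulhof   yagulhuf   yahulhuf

gigungok ~ gihunguk — Kurev g corresponds to Detun h between vowels (before a back vowel).
popashok ~ fufashuk — Kurev o corresponds to Detun u after a consonant, before a labial obstruent.
girazup ~ girazuf — Kurev p corresponds to Detun f word-finally.
Applying these to Kurev 'yagulhop':
  yagulhop → yahulhop   (g→h between vowels (before a back vowel))
  yahulhop → yahulhup   (o→u after a consonant, before a labial obstruent)
  yahulhup → yahulhuf   (p→f word-finally)
So the Detun cognate is 'yahulhuf'.

yahulhuf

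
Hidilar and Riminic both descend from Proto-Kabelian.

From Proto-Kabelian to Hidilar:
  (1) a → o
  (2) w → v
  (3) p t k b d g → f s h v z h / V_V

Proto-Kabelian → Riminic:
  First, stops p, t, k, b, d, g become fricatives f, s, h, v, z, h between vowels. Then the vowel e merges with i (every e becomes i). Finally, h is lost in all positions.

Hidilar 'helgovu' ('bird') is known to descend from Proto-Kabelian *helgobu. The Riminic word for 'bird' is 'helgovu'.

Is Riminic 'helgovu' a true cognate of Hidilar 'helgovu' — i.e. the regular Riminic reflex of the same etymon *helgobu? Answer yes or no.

Derive the expected Riminic reflex of *helgobu:
Riminic: *helgobu
  helgobu → helgovu   [intervocalic lenition]
  helgovu → hilgovu   [vowel merger]
  hilgovu → ilgovu   [h-loss]
  giving Riminic ilgovu.
The regular Riminic reflex would be 'ilgovu', but the attested form is 'helgovu'. The correspondence is irregular, so they are not cognates (the Riminic form has a different source).

no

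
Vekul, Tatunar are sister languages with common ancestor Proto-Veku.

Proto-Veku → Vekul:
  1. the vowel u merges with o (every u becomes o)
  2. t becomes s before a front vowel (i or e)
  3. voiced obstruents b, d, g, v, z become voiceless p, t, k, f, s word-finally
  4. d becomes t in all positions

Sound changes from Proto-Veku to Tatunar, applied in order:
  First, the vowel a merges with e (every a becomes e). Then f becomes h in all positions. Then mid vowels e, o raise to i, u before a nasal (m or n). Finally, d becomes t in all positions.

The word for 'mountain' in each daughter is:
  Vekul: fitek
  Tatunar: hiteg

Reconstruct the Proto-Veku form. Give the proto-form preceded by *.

*fideg

Position 5: Vekul has k, Tatunar has g. Tatunar preserves g here (none of its changes turn any other segment into g), so the proto-segment is *g.
Position 3: Vekul has t, Tatunar has t. Taking the neighbouring segments as reconstructed: Vekul t can only go back to *d; Tatunar t could go back to *t or *d — the one source consistent with every daughter is *d.
Position 1: Vekul has f, Tatunar has h. Taking the neighbouring segments as reconstructed: Vekul f can only go back to *f; Tatunar h could go back to *f or *h — the one source consistent with every daughter is *f.
Continuing position by position gives *fideg; check it forward:
Vekul: start from *fideg.
  rule 1: no change — fideg
  rule 2: no change — fideg
  rule 3 (final devoicing): fideg → fidek
  rule 4 (unconditioned shift): fidek → fitek
  ⇒ Vekul fitek
Tatunar: start from *fideg.
  rule 1: no change — fideg
  rule 2 (unconditioned shift): fideg → hideg
  rule 3: no change — hideg
  rule 4 (unconditioned shift): hideg → hiteg
  ⇒ Tatunar hiteg
No other proto-form is consistent with every reflex, so the reconstruction is *fideg.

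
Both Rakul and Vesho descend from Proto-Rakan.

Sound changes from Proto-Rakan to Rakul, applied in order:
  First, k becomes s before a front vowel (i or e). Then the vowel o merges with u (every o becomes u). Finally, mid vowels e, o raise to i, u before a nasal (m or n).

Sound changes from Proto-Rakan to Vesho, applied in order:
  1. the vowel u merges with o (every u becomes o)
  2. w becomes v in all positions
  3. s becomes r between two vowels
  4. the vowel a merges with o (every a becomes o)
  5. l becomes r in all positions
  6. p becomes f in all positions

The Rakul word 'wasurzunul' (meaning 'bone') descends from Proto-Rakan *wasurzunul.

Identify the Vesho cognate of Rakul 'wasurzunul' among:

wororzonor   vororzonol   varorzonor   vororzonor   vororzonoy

vororzonor

Vesho: *wasurzunul > wasorzonol > vasorzonol > varorzonol > vororzonol > vororzonor  (by vowel merger, unconditioned shift, rhotacism, vowel merger, unconditioned shift)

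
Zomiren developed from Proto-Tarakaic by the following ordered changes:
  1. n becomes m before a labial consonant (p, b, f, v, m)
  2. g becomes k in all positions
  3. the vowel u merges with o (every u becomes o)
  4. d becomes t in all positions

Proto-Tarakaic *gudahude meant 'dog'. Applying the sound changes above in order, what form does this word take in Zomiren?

kotahote

Zomiren: *gudahude
  gudahude (rule 1 does not apply)
  gudahude → kudahude   [unconditioned shift]
  kudahude → kodahode   [vowel merger]
  kodahode → kotahote   [unconditioned shift]
  giving Zomiren kotahote.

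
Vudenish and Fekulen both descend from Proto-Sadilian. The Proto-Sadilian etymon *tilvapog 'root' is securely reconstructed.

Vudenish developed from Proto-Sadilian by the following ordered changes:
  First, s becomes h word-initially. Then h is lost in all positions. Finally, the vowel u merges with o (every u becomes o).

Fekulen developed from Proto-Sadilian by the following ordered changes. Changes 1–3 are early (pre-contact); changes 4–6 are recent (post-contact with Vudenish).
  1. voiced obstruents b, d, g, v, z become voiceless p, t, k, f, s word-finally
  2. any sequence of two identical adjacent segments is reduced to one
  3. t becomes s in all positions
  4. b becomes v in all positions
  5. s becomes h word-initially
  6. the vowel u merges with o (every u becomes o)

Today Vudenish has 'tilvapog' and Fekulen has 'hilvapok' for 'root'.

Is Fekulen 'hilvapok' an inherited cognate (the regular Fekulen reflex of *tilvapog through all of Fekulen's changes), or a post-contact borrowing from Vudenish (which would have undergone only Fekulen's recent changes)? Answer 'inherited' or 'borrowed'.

inherited

If inherited, *tilvapog would pass through all of Fekulen's changes:
Fekulen: start from *tilvapog.
  rule 1 (final devoicing): tilvapog → tilvapok
  rule 2: no change — tilvapok
  rule 3 (unconditioned shift): tilvapok → silvapok
  rule 4: no change — silvapok
  rule 5 (debuccalisation): silvapok → hilvapok
  rule 6: no change — hilvapok
  ⇒ Fekulen hilvapok
If borrowed from Vudenish 'tilvapog' after the early changes, it would undergo only the recent ones:
  rule 4 (unconditioned shift): no change (tilvapog)
  rule 5 (debuccalisation): no change (tilvapog)
  rule 6 (vowel merger): no change (tilvapog)
  ⇒ as a loan: tilvapog
Fekulen 'hilvapok' matches the inherited outcome exactly, so it is an inherited cognate, not a loan.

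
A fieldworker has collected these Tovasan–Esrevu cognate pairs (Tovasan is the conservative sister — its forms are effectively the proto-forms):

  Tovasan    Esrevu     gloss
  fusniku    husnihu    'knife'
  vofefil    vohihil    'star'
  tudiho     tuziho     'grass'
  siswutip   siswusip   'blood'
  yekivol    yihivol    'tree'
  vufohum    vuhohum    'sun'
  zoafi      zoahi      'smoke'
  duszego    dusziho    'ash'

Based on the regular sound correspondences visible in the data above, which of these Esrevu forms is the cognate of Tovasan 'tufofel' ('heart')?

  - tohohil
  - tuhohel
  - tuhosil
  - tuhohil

tuhohil

vufohum ~ vuhohum — Tovasan f corresponds to Esrevu h between vowels (before a back vowel).
vofefil ~ vohihil — Tovasan f corresponds to Esrevu h between vowels (before a front vowel).
yekivol ~ yihivol, duszego ~ dusziho — Tovasan e corresponds to Esrevu i after a consonant, before a consonant other than r, m, n, p, b, f, v.
Applying these to Tovasan 'tufofel':
  tufofel → tuhofel   (f→h between vowels (before a back vowel))
  tuhofel → tuhohel   (f→h between vowels (before a front vowel))
  tuhohel → tuhohil   (e→i after a consonant, before a consonant other than r, m, n, p, b, f, v)
So the Esrevu cognate is 'tuhohil'.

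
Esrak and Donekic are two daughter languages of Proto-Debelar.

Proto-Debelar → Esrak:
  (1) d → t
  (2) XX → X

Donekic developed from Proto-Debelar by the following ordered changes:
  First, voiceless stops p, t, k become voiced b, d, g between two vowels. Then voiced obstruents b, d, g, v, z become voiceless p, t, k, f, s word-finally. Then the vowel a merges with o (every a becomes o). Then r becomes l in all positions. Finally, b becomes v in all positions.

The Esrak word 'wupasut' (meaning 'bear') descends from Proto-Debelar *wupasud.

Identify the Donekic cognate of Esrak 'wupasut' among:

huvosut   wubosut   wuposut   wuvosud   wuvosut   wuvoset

Donekic: start from *wupasud.
  rule 1 (intervocalic voicing): wupasud → wubasud
  rule 2 (final devoicing): wubasud → wubasut
  rule 3 (vowel merger): wubasut → wubosut
  rule 4: no change — wubosut
  rule 5 (unconditioned shift): wubosut → wuvosut
  ⇒ Donekic wuvosut

wuvosut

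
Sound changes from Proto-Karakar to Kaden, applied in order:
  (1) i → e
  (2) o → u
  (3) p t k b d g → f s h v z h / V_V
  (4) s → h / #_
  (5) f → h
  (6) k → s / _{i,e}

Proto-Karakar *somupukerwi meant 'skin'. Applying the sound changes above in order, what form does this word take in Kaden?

humuhuherwe

Kaden: *somupukerwi
  somupukerwi → somupukerwe   [vowel merger]
  somupukerwe → sumupukerwe   [vowel merger]
  sumupukerwe → sumufuherwe   [intervocalic lenition]
  sumufuherwe → humufuherwe   [debuccalisation]
  humufuherwe → humuhuherwe   [unconditioned shift]
  humuhuherwe (rule 6 does not apply)
  giving Kaden humuhuherwe.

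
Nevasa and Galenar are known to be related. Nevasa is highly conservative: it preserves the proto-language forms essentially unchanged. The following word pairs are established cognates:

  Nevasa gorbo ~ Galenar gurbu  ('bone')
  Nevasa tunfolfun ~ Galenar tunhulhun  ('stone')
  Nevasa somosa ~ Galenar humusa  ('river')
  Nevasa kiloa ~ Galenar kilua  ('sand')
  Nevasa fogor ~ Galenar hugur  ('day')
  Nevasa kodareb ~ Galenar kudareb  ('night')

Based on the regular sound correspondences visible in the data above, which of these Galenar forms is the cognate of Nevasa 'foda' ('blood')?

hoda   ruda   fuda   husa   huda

huda

fogor ~ hugur — Nevasa f corresponds to Galenar h word-initially before a back vowel.
tunfolfun ~ tunhulhun, somosa ~ humusa — Nevasa o corresponds to Galenar u after a consonant, before a consonant other than r, m, n, p, b, f, v.
Applying these to Nevasa 'foda':
  foda → hoda   (f→h word-initially before a back vowel)
  hoda → huda   (o→u after a consonant, before a consonant other than r, m, n, p, b, f, v)
So the Galenar cognate is 'huda'.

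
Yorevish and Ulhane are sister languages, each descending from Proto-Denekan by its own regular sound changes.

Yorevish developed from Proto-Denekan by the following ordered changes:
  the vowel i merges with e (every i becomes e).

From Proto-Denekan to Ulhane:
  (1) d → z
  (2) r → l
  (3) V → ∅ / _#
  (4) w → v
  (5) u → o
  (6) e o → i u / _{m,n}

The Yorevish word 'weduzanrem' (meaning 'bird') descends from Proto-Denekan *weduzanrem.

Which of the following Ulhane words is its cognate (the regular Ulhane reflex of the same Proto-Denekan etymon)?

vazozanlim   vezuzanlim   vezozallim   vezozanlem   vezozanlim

Ulhane: *weduzanrem > wezuzanrem > wezuzanlem > vezuzanlem > vezozanlem > vezozanlim  (by unconditioned shift, unconditioned shift, unconditioned shift, vowel merger, pre-nasal raising)
Only 'vezozanlim' matches the regular Ulhane development of *weduzanrem.

vezozanlim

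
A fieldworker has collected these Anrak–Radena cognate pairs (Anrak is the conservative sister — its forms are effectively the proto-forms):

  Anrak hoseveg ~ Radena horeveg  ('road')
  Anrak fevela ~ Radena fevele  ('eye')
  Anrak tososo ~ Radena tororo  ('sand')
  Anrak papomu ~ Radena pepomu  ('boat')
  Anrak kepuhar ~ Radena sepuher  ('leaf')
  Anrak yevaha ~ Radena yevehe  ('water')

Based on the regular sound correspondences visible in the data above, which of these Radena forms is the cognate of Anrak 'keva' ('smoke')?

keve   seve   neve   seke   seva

kepuhar ~ sepuher — Anrak k corresponds to Radena s word-initially before a front vowel.
fevela ~ fevele, yevaha ~ yevehe — Anrak a corresponds to Radena e word-finally.
Applying these to Anrak 'keva':
  keva → seva   (k→s word-initially before a front vowel)
  seva → seve   (a→e word-finally)
So the Radena cognate is 'seve'.

seve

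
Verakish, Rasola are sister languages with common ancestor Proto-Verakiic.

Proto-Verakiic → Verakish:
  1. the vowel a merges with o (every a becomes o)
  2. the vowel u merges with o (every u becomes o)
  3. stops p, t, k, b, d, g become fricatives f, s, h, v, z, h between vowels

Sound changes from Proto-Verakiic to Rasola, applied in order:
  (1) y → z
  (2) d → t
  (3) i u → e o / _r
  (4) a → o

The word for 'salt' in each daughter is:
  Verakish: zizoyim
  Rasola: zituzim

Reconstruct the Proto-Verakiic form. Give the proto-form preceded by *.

*ziduyim

Position 3: Verakish has z, Rasola has t. Taking the neighbouring segments as reconstructed: Verakish z could go back to *d or *z; Rasola t could go back to *t or *d — the one source consistent with every daughter is *d.
Position 5: Verakish has y, Rasola has z. Verakish preserves y here (none of its changes turn any other segment into y), so the proto-segment is *y.
This points to *ziduyim. Verify forward in each daughter:
Verakish: *ziduyim > zidoyim > zizoyim  (by vowel merger, intervocalic lenition)
Rasola: *ziduyim > ziduzim > zituzim  (by unconditioned shift, unconditioned shift)
No other proto-form is consistent with every reflex, so the reconstruction is *ziduyim.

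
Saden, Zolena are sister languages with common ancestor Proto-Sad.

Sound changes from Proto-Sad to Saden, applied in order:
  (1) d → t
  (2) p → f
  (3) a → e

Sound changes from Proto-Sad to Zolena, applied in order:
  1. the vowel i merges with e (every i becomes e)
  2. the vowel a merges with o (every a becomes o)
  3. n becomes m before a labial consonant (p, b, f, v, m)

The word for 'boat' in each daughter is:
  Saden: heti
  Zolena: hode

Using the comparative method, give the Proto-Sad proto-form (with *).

Position 3: Saden has t, Zolena has d. Zolena preserves d here (none of its changes turn any other segment into d), so the proto-segment is *d.
Position 2: Saden has e, Zolena has o. Taking the neighbouring segments as reconstructed: Saden e could go back to *a or *e; Zolena o could go back to *a or *o — the one source consistent with every daughter is *a.
Position 4: Saden has i, Zolena has e. Saden preserves i here (none of its changes turn any other segment into i), so the proto-segment is *i.
This points to *hadi. Verify forward in each daughter:
Saden: start from *hadi.
  rule 1 (unconditioned shift): hadi → hati
  rule 2: no change — hati
  rule 3 (vowel merger): hati → heti
  ⇒ Saden heti
Zolena: start from *hadi.
  rule 1 (vowel merger): hadi → hade
  rule 2 (vowel merger): hade → hode
  rule 3: no change — hode
  ⇒ Zolena hode
Only *hadi yields all of Saden heti, Zolena hode.

*hadi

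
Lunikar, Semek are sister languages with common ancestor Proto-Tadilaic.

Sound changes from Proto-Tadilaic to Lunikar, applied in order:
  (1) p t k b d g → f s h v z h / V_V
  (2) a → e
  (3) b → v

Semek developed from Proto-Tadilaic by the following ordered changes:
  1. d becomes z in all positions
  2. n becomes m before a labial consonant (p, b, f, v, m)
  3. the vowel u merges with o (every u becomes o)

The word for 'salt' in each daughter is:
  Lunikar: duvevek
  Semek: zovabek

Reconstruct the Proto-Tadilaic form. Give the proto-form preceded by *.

Position 4: Lunikar has e, Semek has a. Semek preserves a here (none of its changes turn any other segment into a), so the proto-segment is *a.
Position 5: Lunikar has v, Semek has b. Semek preserves b here (none of its changes turn any other segment into b), so the proto-segment is *b.
Position 1: Lunikar has d, Semek has z. Lunikar preserves d here (none of its changes turn any other segment into d), so the proto-segment is *d.
Continuing position by position gives *duvabek; check it forward:
Lunikar: *duvabek
  duvabek → duvavek   [intervocalic lenition]
  duvavek → duvevek   [vowel merger]
  duvevek (rule 3 does not apply)
  giving Lunikar duvevek.
Semek: start from *duvabek.
  rule 1 (unconditioned shift): duvabek → zuvabek
  rule 2: no change — zuvabek
  rule 3 (vowel merger): zuvabek → zovabek
  ⇒ Semek zovabek
*duvabek is the unique common source.

*duvabek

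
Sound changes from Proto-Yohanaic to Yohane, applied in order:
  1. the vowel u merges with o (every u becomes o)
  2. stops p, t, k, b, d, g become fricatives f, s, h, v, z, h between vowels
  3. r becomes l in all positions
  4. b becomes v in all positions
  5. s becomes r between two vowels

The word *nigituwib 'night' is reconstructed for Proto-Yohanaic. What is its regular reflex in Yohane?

Yohane: *nigituwib
  nigituwib → nigitowib   [vowel merger]
  nigitowib → nihisowib   [intervocalic lenition]
  nihisowib (rule 3 does not apply)
  nihisowib → nihisowiv   [unconditioned shift]
  nihisowiv → nihirowiv   [rhotacism]
  giving Yohane nihirowiv.

nihirowiv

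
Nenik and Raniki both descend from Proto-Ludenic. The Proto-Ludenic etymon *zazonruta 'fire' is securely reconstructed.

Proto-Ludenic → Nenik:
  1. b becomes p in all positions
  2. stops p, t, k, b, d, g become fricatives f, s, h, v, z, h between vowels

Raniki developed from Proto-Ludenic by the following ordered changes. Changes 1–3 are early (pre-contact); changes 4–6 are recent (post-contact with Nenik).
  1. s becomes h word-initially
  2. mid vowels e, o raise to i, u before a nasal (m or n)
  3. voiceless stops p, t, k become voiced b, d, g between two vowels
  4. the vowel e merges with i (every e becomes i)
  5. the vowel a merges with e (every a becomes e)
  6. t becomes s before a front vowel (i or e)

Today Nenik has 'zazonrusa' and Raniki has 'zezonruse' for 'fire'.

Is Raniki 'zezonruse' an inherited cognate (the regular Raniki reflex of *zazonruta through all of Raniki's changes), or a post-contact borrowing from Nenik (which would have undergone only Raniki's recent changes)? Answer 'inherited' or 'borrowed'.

borrowed

If inherited, *zazonruta would pass through all of Raniki's changes:
Raniki: *zazonruta
  zazonruta (rule 1 does not apply)
  zazonruta → zazunruta   [pre-nasal raising]
  zazunruta → zazunruda   [intervocalic voicing]
  zazunruda (rule 4 does not apply)
  zazunruda → zezunrude   [vowel merger]
  zezunrude (rule 6 does not apply)
  giving Raniki zezunrude.
If borrowed from Nenik 'zazonrusa' after the early changes, it would undergo only the recent ones:
  rule 4 (vowel merger): no change (zazonrusa)
  rule 5 (vowel merger): zazonrusa → zezonruse
  rule 6 (palatalisation): no change (zezonruse)
  ⇒ as a loan: zezonruse
Raniki 'zezonruse' matches the loan outcome 'zezonruse', not the inherited 'zezunrude' — it skipped the early Raniki changes, so it was borrowed from Nenik.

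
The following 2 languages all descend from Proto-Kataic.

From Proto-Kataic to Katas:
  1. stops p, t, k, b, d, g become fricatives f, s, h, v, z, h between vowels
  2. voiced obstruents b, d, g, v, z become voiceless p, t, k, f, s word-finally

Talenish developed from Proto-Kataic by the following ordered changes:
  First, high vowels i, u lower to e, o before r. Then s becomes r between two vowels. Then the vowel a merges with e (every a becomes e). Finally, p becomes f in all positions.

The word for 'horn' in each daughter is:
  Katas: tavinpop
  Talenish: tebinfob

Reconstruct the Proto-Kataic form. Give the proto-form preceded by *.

*tabinpob

Position 2: Katas has a, Talenish has e. Katas preserves a here (none of its changes turn any other segment into a), so the proto-segment is *a.
Position 8: Katas has p, Talenish has b. Talenish preserves b here (none of its changes turn any other segment into b), so the proto-segment is *b.
Position 3: Katas has v, Talenish has b. Talenish preserves b here (none of its changes turn any other segment into b), so the proto-segment is *b.
Verify the candidate proto-form against each daughter:
Katas: start from *tabinpob.
  rule 1 (intervocalic lenition): tabinpob → tavinpob
  rule 2 (final devoicing): tavinpob → tavinpop
  ⇒ Katas tavinpop
Talenish: start from *tabinpob.
  rule 1: no change — tabinpob
  rule 2: no change — tabinpob
  rule 3 (vowel merger): tabinpob → tebinpob
  rule 4 (unconditioned shift): tebinpob → tebinfob
  ⇒ Talenish tebinfob
Only *tabinpob yields all of Katas tavinpop, Talenish tebinfob.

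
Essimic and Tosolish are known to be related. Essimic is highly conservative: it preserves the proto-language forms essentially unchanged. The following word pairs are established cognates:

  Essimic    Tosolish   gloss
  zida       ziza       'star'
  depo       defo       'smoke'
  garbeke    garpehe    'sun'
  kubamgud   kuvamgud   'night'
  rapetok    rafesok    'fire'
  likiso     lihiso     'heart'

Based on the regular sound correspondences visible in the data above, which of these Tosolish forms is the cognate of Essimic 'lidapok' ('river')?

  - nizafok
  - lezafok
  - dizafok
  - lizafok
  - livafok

lizafok

zida ~ ziza — Essimic d corresponds to Tosolish z between vowels (before a back vowel).
depo ~ defo — Essimic p corresponds to Tosolish f between vowels (before a back vowel).
Applying these to Essimic 'lidapok':
  lidapok → lizapok   (d→z between vowels (before a back vowel))
  lizapok → lizafok   (p→f between vowels (before a back vowel))
So the Tosolish cognate is 'lizafok'.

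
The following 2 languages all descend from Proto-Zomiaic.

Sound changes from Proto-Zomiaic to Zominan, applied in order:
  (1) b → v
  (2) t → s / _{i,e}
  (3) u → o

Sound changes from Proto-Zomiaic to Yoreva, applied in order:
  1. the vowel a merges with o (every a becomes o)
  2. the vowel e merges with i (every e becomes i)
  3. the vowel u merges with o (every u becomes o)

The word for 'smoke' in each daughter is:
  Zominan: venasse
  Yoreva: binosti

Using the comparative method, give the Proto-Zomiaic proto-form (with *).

Position 4: Zominan has a, Yoreva has o. Zominan preserves a here (none of its changes turn any other segment into a), so the proto-segment is *a.
Position 6: Zominan has s, Yoreva has t. Yoreva preserves t here (none of its changes turn any other segment into t), so the proto-segment is *t.
Position 7: Zominan has e, Yoreva has i. Zominan preserves e here (none of its changes turn any other segment into e), so the proto-segment is *e.
Verify the candidate proto-form against each daughter:
Zominan: *benaste
  benaste → venaste   [unconditioned shift]
  venaste → venasse   [palatalisation]
  venasse (rule 3 does not apply)
  giving Zominan venasse.
Yoreva: start from *benaste.
  rule 1 (vowel merger): benaste → benoste
  rule 2 (vowel merger): benoste → binosti
  rule 3: no change — binosti
  ⇒ Yoreva binosti
Only *benaste yields all of Zominan venasse, Yoreva binosti.

*benaste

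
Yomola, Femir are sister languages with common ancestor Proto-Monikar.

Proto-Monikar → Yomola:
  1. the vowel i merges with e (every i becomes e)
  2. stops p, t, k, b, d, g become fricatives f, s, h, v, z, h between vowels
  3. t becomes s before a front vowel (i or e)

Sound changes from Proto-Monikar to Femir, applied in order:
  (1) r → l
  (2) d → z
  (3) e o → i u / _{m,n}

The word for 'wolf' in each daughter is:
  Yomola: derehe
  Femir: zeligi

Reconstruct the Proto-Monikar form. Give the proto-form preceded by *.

Position 1: Yomola has d, Femir has z. Yomola preserves d here (none of its changes turn any other segment into d), so the proto-segment is *d.
Position 5: Yomola has h, Femir has g. Femir preserves g here (none of its changes turn any other segment into g), so the proto-segment is *g.
Position 3: Yomola has r, Femir has l. Yomola preserves r here (none of its changes turn any other segment into r), so the proto-segment is *r.
Verify the candidate proto-form against each daughter:
Yomola: *derigi
  derigi → derege   [vowel merger]
  derege → derehe   [intervocalic lenition]
  derehe (rule 3 does not apply)
  giving Yomola derehe.
Femir: *derigi
  derigi → deligi   [unconditioned shift]
  deligi → zeligi   [unconditioned shift]
  zeligi (rule 3 does not apply)
  giving Femir zeligi.
No other proto-form is consistent with every reflex, so the reconstruction is *derigi.

*derigi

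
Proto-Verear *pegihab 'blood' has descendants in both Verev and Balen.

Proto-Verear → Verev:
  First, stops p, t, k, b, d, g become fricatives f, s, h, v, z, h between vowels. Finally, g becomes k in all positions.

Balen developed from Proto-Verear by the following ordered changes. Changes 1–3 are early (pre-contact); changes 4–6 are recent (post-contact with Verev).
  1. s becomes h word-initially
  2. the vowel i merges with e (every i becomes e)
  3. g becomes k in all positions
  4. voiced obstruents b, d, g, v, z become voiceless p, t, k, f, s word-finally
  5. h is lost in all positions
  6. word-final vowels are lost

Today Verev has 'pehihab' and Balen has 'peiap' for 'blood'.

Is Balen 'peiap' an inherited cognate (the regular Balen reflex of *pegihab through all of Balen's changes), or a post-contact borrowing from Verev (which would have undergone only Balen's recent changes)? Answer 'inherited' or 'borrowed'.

If inherited, *pegihab would pass through all of Balen's changes:
Balen: *pegihab
  pegihab (rule 1 does not apply)
  pegihab → pegehab   [vowel merger]
  pegehab → pekehab   [unconditioned shift]
  pekehab → pekehap   [final devoicing]
  pekehap → pekeap   [h-loss]
  pekeap (rule 6 does not apply)
  giving Balen pekeap.
If borrowed from Verev 'pehihab' after the early changes, it would undergo only the recent ones:
  rule 4 (final devoicing): pehihab → pehihap
  rule 5 (h-loss): pehihap → peiap
  rule 6 (apocope): no change (peiap)
  ⇒ as a loan: peiap
Balen 'peiap' matches the loan outcome 'peiap', not the inherited 'pekeap' — it skipped the early Balen changes, so it was borrowed from Verev.

borrowed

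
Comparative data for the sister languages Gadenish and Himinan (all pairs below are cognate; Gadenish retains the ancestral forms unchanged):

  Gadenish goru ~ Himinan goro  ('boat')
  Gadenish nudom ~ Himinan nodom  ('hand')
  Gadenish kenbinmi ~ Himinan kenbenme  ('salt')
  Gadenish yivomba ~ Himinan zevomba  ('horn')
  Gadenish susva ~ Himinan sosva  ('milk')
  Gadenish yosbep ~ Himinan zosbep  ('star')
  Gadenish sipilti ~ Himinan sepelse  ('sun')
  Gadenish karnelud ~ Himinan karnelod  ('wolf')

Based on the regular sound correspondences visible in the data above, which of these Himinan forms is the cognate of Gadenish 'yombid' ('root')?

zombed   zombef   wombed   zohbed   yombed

zombed

yosbep ~ zosbep — Gadenish y corresponds to Himinan z word-initially before a back vowel.
sipilti ~ sepelse — Gadenish i corresponds to Himinan e after a consonant, before a consonant other than r, m, n, p, b, f, v.
Applying these to Gadenish 'yombid':
  yombid → zombid   (y→z word-initially before a back vowel)
  zombid → zombed   (i→e after a consonant, before a consonant other than r, m, n, p, b, f, v)
So the Himinan cognate is 'zombed'.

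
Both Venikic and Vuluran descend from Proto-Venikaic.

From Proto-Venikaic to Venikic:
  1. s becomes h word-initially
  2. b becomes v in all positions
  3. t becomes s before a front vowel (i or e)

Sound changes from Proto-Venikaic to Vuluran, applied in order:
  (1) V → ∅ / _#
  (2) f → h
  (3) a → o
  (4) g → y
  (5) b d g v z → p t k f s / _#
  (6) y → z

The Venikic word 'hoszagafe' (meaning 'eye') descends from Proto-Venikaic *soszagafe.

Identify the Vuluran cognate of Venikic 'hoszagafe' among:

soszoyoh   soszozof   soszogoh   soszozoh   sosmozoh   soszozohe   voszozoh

soszozoh

Vuluran: *soszagafe
  soszagafe → soszagaf   [apocope]
  soszagaf → soszagah   [unconditioned shift]
  soszagah → soszogoh   [vowel merger]
  soszogoh → soszoyoh   [unconditioned shift]
  soszoyoh (rule 5 does not apply)
  soszoyoh → soszozoh   [unconditioned shift]
  giving Vuluran soszozoh.
The other candidates each miss or misapply at least one Vuluran change.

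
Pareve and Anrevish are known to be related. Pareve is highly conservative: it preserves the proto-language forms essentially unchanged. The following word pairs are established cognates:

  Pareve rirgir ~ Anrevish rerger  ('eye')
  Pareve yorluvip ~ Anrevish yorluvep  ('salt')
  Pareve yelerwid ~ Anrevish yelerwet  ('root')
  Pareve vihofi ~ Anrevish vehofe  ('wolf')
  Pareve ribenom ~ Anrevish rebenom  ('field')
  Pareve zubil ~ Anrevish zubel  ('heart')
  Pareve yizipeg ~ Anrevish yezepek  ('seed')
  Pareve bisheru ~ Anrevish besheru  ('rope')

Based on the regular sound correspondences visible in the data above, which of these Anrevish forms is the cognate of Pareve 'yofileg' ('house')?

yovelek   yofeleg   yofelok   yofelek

yofelek

yelerwid ~ yelerwet, vihofi ~ vehofe — Pareve i corresponds to Anrevish e after a consonant, before a consonant other than r, m, n, p, b, f, v.
yizipeg ~ yezepek — Pareve g corresponds to Anrevish k word-finally.
Applying these to Pareve 'yofileg':
  yofileg → yofeleg   (i→e after a consonant, before a consonant other than r, m, n, p, b, f, v)
  yofeleg → yofelek   (g→k word-finally)
So the Anrevish cognate is 'yofelek'.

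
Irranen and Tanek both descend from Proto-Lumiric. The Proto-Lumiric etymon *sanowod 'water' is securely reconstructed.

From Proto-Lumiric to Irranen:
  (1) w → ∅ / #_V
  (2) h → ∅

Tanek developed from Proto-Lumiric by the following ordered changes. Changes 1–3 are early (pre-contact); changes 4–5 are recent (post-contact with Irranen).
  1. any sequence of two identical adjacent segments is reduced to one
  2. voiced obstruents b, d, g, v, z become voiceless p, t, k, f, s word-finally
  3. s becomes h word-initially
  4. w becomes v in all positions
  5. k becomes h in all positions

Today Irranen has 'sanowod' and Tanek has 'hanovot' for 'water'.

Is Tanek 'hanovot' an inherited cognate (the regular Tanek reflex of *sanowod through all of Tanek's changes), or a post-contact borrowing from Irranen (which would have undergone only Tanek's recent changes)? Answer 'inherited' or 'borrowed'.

inherited

If inherited, *sanowod would pass through all of Tanek's changes:
Tanek: *sanowod
  sanowod (rule 1 does not apply)
  sanowod → sanowot   [final devoicing]
  sanowot → hanowot   [debuccalisation]
  hanowot → hanovot   [unconditioned shift]
  hanovot (rule 5 does not apply)
  giving Tanek hanovot.
If borrowed from Irranen 'sanowod' after the early changes, it would undergo only the recent ones:
  rule 4 (unconditioned shift): sanowod → sanovod
  rule 5 (unconditioned shift): no change (sanovod)
  ⇒ as a loan: sanovod
Tanek 'hanovot' matches the inherited outcome exactly, so it is an inherited cognate, not a loan.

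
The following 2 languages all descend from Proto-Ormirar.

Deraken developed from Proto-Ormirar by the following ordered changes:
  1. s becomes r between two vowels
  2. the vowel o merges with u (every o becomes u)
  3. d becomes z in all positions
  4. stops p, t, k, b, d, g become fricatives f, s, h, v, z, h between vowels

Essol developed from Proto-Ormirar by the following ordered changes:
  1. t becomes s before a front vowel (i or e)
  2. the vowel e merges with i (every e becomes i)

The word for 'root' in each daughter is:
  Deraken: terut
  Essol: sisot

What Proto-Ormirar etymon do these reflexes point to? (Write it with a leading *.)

Position 4: Deraken has u, Essol has o. Essol preserves o here (none of its changes turn any other segment into o), so the proto-segment is *o.
Position 1: Deraken has t, Essol has s. Deraken preserves t here (none of its changes turn any other segment into t), so the proto-segment is *t.
Continuing position by position gives *tesot; check it forward:
Deraken: *tesot > terot > terut  (by rhotacism, vowel merger)
Essol: start from *tesot.
  rule 1 (palatalisation): tesot → sesot
  rule 2 (vowel merger): sesot → sisot
  ⇒ Essol sisot
Only *tesot yields all of Deraken terut, Essol sisot.

*tesot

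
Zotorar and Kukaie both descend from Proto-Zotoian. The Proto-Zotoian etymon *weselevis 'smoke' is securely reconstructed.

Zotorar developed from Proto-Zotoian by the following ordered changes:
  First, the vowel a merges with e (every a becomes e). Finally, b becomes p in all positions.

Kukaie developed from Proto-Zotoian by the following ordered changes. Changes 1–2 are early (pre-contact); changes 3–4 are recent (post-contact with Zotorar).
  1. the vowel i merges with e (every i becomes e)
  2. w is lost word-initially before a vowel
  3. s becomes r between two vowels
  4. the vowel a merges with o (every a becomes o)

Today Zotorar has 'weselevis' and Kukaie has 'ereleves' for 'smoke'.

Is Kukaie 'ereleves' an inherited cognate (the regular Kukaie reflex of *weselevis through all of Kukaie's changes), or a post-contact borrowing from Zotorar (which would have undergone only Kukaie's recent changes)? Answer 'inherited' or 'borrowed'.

If inherited, *weselevis would pass through all of Kukaie's changes:
Kukaie: start from *weselevis.
  rule 1 (vowel merger): weselevis → weseleves
  rule 2 (glide loss): weseleves → eseleves
  rule 3 (rhotacism): eseleves → ereleves
  rule 4: no change — ereleves
  ⇒ Kukaie ereleves
If borrowed from Zotorar 'weselevis' after the early changes, it would undergo only the recent ones:
  rule 3 (rhotacism): weselevis → werelevis
  rule 4 (vowel merger): no change (werelevis)
  ⇒ as a loan: werelevis
Kukaie 'ereleves' matches the inherited outcome exactly, so it is an inherited cognate, not a loan.

inherited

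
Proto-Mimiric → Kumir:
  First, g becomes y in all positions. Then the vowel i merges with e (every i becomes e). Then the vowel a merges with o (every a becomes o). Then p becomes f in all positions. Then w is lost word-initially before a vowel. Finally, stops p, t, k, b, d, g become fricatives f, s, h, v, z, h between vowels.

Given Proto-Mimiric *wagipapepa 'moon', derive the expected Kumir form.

Kumir: start from *wagipapepa.
  rule 1 (unconditioned shift): wagipapepa → wayipapepa
  rule 2 (vowel merger): wayipapepa → wayepapepa
  rule 3 (vowel merger): wayepapepa → woyepopepo
  rule 4 (unconditioned shift): woyepopepo → woyefofefo
  rule 5 (glide loss): woyefofefo → oyefofefo
  rule 6: no change — oyefofefo
  ⇒ Kumir oyefofefo

oyefofefo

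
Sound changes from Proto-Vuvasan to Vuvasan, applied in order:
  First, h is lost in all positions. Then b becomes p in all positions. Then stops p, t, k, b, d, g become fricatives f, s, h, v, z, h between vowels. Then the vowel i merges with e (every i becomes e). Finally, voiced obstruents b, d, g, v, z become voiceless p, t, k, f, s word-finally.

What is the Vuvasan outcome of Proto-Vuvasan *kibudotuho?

kefuzosuo

Vuvasan: *kibudotuho
  kibudotuho → kibudotuo   [h-loss]
  kibudotuo → kipudotuo   [unconditioned shift]
  kipudotuo → kifuzosuo   [intervocalic lenition]
  kifuzosuo → kefuzosuo   [vowel merger]
  kefuzosuo (rule 5 does not apply)
  giving Vuvasan kefuzosuo.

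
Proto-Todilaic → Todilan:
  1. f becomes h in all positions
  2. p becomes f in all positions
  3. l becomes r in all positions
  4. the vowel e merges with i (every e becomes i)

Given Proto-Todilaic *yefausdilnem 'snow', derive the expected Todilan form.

yihausdirnim

Todilan: start from *yefausdilnem.
  rule 1 (unconditioned shift): yefausdilnem → yehausdilnem
  rule 2: no change — yehausdilnem
  rule 3 (unconditioned shift): yehausdilnem → yehausdirnem
  rule 4 (vowel merger): yehausdirnem → yihausdirnim
  ⇒ Todilan yihausdirnim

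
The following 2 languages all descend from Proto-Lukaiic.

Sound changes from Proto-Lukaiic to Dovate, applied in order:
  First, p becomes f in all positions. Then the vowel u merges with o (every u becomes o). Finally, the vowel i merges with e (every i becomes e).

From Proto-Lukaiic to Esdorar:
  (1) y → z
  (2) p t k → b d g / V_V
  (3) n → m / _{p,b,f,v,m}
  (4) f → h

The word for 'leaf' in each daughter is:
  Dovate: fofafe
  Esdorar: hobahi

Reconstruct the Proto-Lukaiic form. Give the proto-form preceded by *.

Position 3: Dovate has f, Esdorar has b. Taking the neighbouring segments as reconstructed: Dovate f could go back to *p or *f; Esdorar b could go back to *p or *b — the one source consistent with every daughter is *p.
Position 6: Dovate has e, Esdorar has i. Esdorar preserves i here (none of its changes turn any other segment into i), so the proto-segment is *i.
Continuing position by position gives *fopafi; check it forward:
Dovate: start from *fopafi.
  rule 1 (unconditioned shift): fopafi → fofafi
  rule 2: no change — fofafi
  rule 3 (vowel merger): fofafi → fofafe
  ⇒ Dovate fofafe
Esdorar: start from *fopafi.
  rule 1: no change — fopafi
  rule 2 (intervocalic voicing): fopafi → fobafi
  rule 3: no change — fobafi
  rule 4 (unconditioned shift): fobafi → hobahi
  ⇒ Esdorar hobahi
No other proto-form is consistent with every reflex, so the reconstruction is *fopafi.

*fopafi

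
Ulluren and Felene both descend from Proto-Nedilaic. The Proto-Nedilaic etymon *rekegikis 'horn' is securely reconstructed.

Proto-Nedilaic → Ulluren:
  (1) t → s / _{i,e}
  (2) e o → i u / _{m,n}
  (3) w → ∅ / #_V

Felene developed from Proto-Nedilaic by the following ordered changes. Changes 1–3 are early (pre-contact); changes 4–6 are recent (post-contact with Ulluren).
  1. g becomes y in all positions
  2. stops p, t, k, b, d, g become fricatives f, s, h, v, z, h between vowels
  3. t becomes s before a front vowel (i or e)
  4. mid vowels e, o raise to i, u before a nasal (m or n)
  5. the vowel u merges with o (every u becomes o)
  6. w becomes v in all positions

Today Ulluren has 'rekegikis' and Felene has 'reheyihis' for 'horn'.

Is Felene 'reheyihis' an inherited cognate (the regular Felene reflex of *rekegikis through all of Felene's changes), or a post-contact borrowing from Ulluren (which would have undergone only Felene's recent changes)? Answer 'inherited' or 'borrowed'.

inherited

If inherited, *rekegikis would pass through all of Felene's changes:
Felene: *rekegikis > rekeyikis > reheyihis  (by unconditioned shift, intervocalic lenition)
If borrowed from Ulluren 'rekegikis' after the early changes, it would undergo only the recent ones:
  rule 4 (pre-nasal raising): no change (rekegikis)
  rule 5 (vowel merger): no change (rekegikis)
  rule 6 (unconditioned shift): no change (rekegikis)
  ⇒ as a loan: rekegikis
Felene 'reheyihis' matches the inherited outcome exactly, so it is an inherited cognate, not a loan.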